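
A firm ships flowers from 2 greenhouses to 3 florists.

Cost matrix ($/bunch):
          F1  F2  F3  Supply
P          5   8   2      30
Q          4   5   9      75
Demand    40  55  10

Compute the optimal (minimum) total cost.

475

One minimum-cost allocation:
  P to F1: 20 × $5 = $100
  P to F3: 10 × $2 = $20
  Q to F1: 20 × $4 = $80
  Q to F2: 55 × $5 = $275
Total = 100 + 20 + 80 + 275 = $475.
(Supply check: P ships 30; Q ships 75.)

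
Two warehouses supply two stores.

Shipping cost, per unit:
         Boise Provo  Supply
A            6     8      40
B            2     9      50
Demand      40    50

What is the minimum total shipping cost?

An optimal shipping plan:
  A–Provo: 40 × 8 = 320
  B–Boise: 40 × 2 = 80
  B–Provo: 10 × 9 = 90
Total = 320 + 80 + 90 = 490.
(Supply check: A ships 40; B ships 50.)

490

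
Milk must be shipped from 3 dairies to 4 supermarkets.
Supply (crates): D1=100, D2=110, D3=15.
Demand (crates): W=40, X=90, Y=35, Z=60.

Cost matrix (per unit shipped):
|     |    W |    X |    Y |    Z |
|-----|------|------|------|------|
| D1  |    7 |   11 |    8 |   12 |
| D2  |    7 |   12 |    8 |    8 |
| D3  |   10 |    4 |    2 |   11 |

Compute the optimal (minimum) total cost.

1925

A cheapest plan:
  D1→X: 75 crates
  D1→Y: 25 crates
  D2→W: 40 crates
  D2→Y: 10 crates
  D2→Z: 60 crates
  D3→X: 15 crates
Total cost = 1925.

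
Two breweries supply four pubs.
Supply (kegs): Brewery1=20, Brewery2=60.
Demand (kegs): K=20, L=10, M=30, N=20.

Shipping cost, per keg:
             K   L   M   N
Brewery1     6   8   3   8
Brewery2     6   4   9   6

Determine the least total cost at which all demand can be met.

Optimal allocation:
  Brewery1->M: 20 kegs
  Brewery2->K: 20 kegs
  Brewery2->L: 10 kegs
  Brewery2->M: 10 kegs
  Brewery2->N: 20 kegs
Total cost = 430.

430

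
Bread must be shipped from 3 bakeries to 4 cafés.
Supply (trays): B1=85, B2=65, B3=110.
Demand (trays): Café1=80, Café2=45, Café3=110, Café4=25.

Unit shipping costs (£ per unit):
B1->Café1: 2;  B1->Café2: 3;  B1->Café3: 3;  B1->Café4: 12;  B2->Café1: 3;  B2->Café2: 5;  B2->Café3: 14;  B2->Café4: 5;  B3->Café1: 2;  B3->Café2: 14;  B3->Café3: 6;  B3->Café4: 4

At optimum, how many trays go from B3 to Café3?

25

Solving gives:
  B1 to Café3: 85 × £3 = £255
  B2 to Café2: 45 × £5 = £225
  B2 to Café4: 20 × £5 = £100
  B3 to Café1: 80 × £2 = £160
  B3 to Café3: 25 × £6 = £150
  B3 to Café4: 5 × £4 = £20
Total cost = £910.
So B3→Café3 carries 25 trays.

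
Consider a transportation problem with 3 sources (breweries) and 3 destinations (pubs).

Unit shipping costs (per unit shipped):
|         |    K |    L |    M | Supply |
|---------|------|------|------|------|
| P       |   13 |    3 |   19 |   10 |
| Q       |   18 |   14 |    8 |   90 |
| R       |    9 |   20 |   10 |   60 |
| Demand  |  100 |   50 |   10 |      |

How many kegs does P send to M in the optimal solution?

0

The minimum-cost plan:
  P to L: 10 kegs
  Q to K: 40 kegs
  Q to L: 40 kegs
  Q to M: 10 kegs
  R to K: 60 kegs
Total cost = 1930.
The route P→M is not used.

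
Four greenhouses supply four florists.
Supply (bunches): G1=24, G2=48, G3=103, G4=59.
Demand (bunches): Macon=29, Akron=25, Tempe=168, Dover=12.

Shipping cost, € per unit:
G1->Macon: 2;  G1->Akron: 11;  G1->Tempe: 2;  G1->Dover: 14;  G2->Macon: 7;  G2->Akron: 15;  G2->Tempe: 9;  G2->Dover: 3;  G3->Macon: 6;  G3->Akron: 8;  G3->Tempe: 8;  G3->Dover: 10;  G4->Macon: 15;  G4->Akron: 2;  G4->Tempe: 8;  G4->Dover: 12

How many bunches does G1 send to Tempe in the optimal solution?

Optimal shipments:
  G1->Tempe: 24 × €2 = €48
  G2->Macon: 29 × €7 = €203
  G2->Tempe: 7 × €9 = €63
  G2->Dover: 12 × €3 = €36
  G3->Tempe: 103 × €8 = €824
  G4->Akron: 25 × €2 = €50
  G4->Tempe: 34 × €8 = €272
Total cost = €1496.
So G1→Tempe carries 24 bunches.

24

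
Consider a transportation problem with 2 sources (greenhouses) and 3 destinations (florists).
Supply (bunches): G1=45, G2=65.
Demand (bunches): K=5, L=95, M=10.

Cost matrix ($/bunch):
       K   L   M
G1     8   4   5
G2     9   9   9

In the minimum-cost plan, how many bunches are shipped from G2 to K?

5

Optimal shipments:
  G1→L: 45 × $4 = $180
  G2→K: 5 × $9 = $45
  G2→L: 50 × $9 = $450
  G2→M: 10 × $9 = $90
Total cost = $765.
So G2→K carries 5 bunches.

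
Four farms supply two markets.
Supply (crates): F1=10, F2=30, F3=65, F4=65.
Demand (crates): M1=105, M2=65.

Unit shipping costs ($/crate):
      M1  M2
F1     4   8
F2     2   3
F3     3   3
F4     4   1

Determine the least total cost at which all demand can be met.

One minimum-cost allocation:
  F1 to M1: 10 × $4 = $40
  F2 to M1: 30 × $2 = $60
  F3 to M1: 65 × $3 = $195
  F4 to M2: 65 × $1 = $65
Total = 40 + 60 + 195 + 65 = $360.

360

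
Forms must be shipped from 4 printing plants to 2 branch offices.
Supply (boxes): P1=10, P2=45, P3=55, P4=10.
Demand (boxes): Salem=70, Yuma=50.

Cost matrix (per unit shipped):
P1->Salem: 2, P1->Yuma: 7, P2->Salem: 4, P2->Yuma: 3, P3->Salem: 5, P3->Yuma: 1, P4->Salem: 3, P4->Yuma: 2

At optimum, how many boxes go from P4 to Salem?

10

Optimal shipments:
  P1 to Salem: 10 × 2 = 20
  P2 to Salem: 45 × 4 = 180
  P3 to Salem: 5 × 5 = 25
  P3 to Yuma: 50 × 1 = 50
  P4 to Salem: 10 × 3 = 30
Total cost = 305.
So P4→Salem carries 10 boxes.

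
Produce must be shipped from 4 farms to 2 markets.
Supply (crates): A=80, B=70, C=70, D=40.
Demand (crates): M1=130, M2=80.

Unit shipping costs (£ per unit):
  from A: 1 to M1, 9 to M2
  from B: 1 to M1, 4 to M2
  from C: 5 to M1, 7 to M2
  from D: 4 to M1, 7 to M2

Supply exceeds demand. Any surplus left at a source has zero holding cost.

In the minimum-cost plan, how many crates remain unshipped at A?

An optimal plan:
  A to M1: 80 × £1 = £80
  B to M1: 50 × £1 = £50
  B to M2: 20 × £4 = £80
  C to M2: 60 × £7 = £420
Total cost = £630.
A ships 80 of its 80, leaving 0.

0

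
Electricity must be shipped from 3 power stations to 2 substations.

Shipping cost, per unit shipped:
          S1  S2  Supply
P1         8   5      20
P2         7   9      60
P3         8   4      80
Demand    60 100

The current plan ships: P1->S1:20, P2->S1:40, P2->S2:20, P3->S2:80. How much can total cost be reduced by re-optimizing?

100

Current plan cost = 20·8 + 40·7 + 20·9 + 80·4 = 940.
Optimal plan:
  P1–S2: 20 MWh
  P2–S1: 60 MWh
  P3–S2: 80 MWh
Optimal cost = 840.
Saving = 940 − 840 = 100.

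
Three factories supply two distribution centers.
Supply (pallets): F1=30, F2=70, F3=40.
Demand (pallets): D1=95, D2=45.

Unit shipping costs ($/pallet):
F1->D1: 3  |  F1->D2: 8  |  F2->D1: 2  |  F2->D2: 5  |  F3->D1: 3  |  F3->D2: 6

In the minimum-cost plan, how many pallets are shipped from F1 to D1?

30

Optimal shipments:
  F1–D1: 30 × $3 = $90
  F2–D1: 65 × $2 = $130
  F2–D2: 5 × $5 = $25
  F3–D2: 40 × $6 = $240
Total cost = $485.
So F1→D1 carries 30 pallets.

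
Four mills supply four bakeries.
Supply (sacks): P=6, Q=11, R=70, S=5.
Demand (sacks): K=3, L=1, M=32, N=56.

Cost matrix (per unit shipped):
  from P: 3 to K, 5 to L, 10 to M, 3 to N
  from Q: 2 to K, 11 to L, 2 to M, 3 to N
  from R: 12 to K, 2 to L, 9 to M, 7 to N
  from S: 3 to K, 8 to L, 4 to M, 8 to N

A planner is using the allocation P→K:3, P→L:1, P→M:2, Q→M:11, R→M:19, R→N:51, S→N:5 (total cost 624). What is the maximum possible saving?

47

Current plan cost = 3·3 + 1·5 + 2·10 + 11·2 + 19·9 + 51·7 + 5·8 = 624.
Optimal plan:
  P->K: 3 × 3 = 9
  P->N: 3 × 3 = 9
  Q->M: 11 × 2 = 22
  R->L: 1 × 2 = 2
  R->M: 16 × 9 = 144
  R->N: 53 × 7 = 371
  S->M: 5 × 4 = 20
Optimal cost = 577.
Saving = 624 − 577 = 47.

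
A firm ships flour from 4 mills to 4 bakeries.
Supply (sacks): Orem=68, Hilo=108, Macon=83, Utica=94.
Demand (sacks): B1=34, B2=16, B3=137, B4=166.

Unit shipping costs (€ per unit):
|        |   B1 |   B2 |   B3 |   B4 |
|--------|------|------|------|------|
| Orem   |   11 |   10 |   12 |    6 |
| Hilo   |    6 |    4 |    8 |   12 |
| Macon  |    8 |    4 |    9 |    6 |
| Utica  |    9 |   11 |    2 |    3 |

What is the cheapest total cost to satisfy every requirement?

1841

One minimum-cost allocation:
  Orem→B4: 68 × €6 = €408
  Hilo→B1: 34 × €6 = €204
  Hilo→B2: 16 × €4 = €64
  Hilo→B3: 58 × €8 = €464
  Macon→B4: 83 × €6 = €498
  Utica→B3: 79 × €2 = €158
  Utica→B4: 15 × €3 = €45
Total = 408 + 204 + 64 + 464 + 498 + 158 + 45 = €1841.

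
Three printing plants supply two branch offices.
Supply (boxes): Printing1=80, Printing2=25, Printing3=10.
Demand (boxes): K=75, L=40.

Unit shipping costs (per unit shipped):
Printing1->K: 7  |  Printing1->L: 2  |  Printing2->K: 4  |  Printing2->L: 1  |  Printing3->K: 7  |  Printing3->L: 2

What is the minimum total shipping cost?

A cheapest plan:
  Printing1–K: 40 × 7 = 280
  Printing1–L: 40 × 2 = 80
  Printing2–K: 25 × 4 = 100
  Printing3–K: 10 × 7 = 70
Total = 280 + 80 + 100 + 70 = 530.

530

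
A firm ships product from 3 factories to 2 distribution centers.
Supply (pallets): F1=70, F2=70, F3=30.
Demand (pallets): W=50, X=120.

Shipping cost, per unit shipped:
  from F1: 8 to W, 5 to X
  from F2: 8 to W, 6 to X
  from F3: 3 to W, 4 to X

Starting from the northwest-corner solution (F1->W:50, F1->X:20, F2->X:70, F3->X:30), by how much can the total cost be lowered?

Current plan cost = 50·8 + 20·5 + 70·6 + 30·4 = 1040.
Optimal plan:
  F1 to X: 70 × 5 = 350
  F2 to W: 20 × 8 = 160
  F2 to X: 50 × 6 = 300
  F3 to W: 30 × 3 = 90
Optimal cost = 900.
Saving = 1040 − 900 = 140.

140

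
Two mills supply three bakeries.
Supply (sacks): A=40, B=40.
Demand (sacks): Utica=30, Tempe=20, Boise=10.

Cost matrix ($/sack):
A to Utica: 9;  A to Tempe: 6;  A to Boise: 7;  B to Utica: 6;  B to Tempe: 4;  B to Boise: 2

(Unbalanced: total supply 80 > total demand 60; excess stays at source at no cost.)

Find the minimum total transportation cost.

320

Optimal allocation:
  A→Tempe: 20 sacks
  B→Utica: 30 sacks
  B→Boise: 10 sacks
Total cost = $320.
(Supply check: A ships 20; B ships 40.)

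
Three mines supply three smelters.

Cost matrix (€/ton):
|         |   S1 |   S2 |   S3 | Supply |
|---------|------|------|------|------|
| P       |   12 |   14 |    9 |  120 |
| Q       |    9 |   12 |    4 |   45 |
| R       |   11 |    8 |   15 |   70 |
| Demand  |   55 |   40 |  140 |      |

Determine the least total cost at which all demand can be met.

1985

One minimum-cost allocation:
  P–S1: 25 × €12 = €300
  P–S3: 95 × €9 = €855
  Q–S3: 45 × €4 = €180
  R–S1: 30 × €11 = €330
  R–S2: 40 × €8 = €320
Total = 300 + 855 + 180 + 330 + 320 = €1985.
(Supply check: P ships 120; Q ships 45; R ships 70.)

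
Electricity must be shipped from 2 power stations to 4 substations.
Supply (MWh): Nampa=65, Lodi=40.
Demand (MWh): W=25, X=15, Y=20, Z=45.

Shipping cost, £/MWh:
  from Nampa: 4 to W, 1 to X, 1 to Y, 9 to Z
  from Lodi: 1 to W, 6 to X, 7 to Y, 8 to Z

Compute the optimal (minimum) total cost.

One minimum-cost allocation:
  Nampa→X: 15 × £1 = £15
  Nampa→Y: 20 × £1 = £20
  Nampa→Z: 30 × £9 = £270
  Lodi→W: 25 × £1 = £25
  Lodi→Z: 15 × £8 = £120
Total = 15 + 20 + 270 + 25 + 120 = £450.

450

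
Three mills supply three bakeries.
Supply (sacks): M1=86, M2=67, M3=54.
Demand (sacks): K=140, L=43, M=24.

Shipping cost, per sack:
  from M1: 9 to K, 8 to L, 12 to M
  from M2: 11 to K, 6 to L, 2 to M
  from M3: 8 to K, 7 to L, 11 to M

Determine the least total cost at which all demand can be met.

An optimal shipping plan:
  M1 to K: 86 × 9 = 774
  M2 to L: 43 × 6 = 258
  M2 to M: 24 × 2 = 48
  M3 to K: 54 × 8 = 432
Total = 774 + 258 + 48 + 432 = 1512.

1512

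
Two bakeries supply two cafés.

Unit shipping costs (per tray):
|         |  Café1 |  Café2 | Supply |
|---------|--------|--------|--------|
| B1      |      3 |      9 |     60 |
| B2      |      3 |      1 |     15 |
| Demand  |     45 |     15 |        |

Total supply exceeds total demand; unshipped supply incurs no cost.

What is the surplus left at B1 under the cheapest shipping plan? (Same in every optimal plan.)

15

An optimal plan:
  B1 to Café1: 45 trays
  B2 to Café2: 15 trays
Total cost = 150.
B1 ships 45 of its 60, leaving 15.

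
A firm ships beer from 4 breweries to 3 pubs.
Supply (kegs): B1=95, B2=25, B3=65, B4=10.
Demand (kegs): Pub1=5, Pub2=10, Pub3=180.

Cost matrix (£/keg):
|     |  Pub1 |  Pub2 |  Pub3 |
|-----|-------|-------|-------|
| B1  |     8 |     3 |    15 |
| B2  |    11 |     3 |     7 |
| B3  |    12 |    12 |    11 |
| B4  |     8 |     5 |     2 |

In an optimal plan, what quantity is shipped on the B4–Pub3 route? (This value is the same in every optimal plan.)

The minimum-cost plan:
  B1->Pub1: 5 × £8 = £40
  B1->Pub2: 10 × £3 = £30
  B1->Pub3: 80 × £15 = £1200
  B2->Pub3: 25 × £7 = £175
  B3->Pub3: 65 × £11 = £715
  B4->Pub3: 10 × £2 = £20
Total cost = £2180.
So B4→Pub3 carries 10 kegs.

10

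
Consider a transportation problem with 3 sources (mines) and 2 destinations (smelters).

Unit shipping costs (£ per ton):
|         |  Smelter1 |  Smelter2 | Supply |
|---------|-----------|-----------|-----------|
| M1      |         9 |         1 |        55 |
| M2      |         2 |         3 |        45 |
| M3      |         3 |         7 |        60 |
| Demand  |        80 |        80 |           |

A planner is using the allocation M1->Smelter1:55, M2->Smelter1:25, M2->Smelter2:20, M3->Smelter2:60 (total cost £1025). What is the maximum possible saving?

Current plan cost = 55·9 + 25·2 + 20·3 + 60·7 = £1025.
Optimal plan:
  M1->Smelter2: 55 × £1 = £55
  M2->Smelter1: 20 × £2 = £40
  M2->Smelter2: 25 × £3 = £75
  M3->Smelter1: 60 × £3 = £180
Optimal cost = £350.
Saving = 1025 − 350 = £675.

675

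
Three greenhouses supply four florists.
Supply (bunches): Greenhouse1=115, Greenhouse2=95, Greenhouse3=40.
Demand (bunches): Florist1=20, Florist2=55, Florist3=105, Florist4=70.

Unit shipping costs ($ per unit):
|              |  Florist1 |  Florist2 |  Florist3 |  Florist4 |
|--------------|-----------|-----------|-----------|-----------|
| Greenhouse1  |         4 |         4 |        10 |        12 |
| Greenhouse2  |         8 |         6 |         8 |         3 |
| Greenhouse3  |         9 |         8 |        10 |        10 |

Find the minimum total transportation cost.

1510

One minimum-cost allocation:
  Greenhouse1→Florist1: 20 × $4 = $80
  Greenhouse1→Florist2: 55 × $4 = $220
  Greenhouse1→Florist3: 40 × $10 = $400
  Greenhouse2→Florist3: 25 × $8 = $200
  Greenhouse2→Florist4: 70 × $3 = $210
  Greenhouse3→Florist3: 40 × $10 = $400
Total = 80 + 220 + 400 + 200 + 210 + 400 = $1510.
(Supply check: Greenhouse1 ships 115; Greenhouse2 ships 95; Greenhouse3 ships 40.)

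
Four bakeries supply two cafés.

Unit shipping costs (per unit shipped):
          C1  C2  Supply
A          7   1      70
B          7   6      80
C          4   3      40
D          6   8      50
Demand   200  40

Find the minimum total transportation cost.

1270

Optimal allocation:
  A–C1: 30 × 7 = 210
  A–C2: 40 × 1 = 40
  B–C1: 80 × 7 = 560
  C–C1: 40 × 4 = 160
  D–C1: 50 × 6 = 300
Total = 210 + 40 + 560 + 160 + 300 = 1270.
(Supply check: A ships 70; B ships 80; C ships 40; D ships 50.)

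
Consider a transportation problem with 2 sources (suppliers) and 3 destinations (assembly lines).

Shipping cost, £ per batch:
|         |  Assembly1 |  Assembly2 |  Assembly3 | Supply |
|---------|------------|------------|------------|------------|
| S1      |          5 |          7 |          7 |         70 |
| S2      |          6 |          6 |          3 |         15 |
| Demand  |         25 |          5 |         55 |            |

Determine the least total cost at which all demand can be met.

One minimum-cost allocation:
  S1->Assembly1: 25 × £5 = £125
  S1->Assembly2: 5 × £7 = £35
  S1->Assembly3: 40 × £7 = £280
  S2->Assembly3: 15 × £3 = £45
Total = 125 + 35 + 280 + 45 = £485.

485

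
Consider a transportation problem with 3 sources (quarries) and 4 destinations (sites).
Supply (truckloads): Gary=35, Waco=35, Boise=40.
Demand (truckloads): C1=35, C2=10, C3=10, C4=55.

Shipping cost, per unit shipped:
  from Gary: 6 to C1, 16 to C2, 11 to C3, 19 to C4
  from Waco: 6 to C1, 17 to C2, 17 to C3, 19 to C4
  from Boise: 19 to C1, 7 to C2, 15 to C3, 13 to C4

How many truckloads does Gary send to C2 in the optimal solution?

Solving gives:
  Gary–C3: 10 × 11 = 110
  Gary–C4: 25 × 19 = 475
  Waco–C1: 35 × 6 = 210
  Boise–C2: 10 × 7 = 70
  Boise–C4: 30 × 13 = 390
Total cost = 1255.
The route Gary→C2 is not used.

0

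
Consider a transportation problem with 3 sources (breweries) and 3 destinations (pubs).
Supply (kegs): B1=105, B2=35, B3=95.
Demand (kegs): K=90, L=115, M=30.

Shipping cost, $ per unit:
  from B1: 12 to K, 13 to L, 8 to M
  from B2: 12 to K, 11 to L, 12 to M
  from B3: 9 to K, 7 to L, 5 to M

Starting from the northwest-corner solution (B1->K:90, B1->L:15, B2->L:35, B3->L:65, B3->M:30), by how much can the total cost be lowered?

60

Current plan cost = 90·12 + 15·13 + 35·11 + 65·7 + 30·5 = $2265.
Optimal plan:
  B1→K: 75 × $12 = $900
  B1→M: 30 × $8 = $240
  B2→K: 15 × $12 = $180
  B2→L: 20 × $11 = $220
  B3→L: 95 × $7 = $665
Optimal cost = $2205.
Saving = 2265 − 2205 = $60.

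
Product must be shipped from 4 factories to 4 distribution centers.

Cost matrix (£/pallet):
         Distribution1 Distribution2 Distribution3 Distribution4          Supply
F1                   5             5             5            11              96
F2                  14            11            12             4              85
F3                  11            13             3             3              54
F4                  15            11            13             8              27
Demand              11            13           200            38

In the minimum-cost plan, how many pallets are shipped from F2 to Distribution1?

Solving gives:
  F1→Distribution1: 11 × £5 = £55
  F1→Distribution3: 85 × £5 = £425
  F2→Distribution3: 47 × £12 = £564
  F2→Distribution4: 38 × £4 = £152
  F3→Distribution3: 54 × £3 = £162
  F4→Distribution2: 13 × £11 = £143
  F4→Distribution3: 14 × £13 = £182
Total cost = £1683.
The route F2→Distribution1 is not used.

0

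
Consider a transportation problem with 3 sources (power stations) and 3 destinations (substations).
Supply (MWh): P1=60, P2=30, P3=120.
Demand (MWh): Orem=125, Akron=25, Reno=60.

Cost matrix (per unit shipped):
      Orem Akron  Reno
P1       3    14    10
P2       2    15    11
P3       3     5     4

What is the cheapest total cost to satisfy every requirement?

An optimal shipping plan:
  P1->Orem: 60 MWh
  P2->Orem: 30 MWh
  P3->Orem: 35 MWh
  P3->Akron: 25 MWh
  P3->Reno: 60 MWh
Total cost = 710.

710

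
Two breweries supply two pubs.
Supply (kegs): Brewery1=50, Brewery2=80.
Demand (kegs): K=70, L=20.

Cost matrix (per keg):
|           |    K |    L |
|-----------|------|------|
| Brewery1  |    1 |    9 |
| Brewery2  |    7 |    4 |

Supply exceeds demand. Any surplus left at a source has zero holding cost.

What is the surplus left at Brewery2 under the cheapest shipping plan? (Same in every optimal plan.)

An optimal plan:
  Brewery1 to K: 50 kegs
  Brewery2 to K: 20 kegs
  Brewery2 to L: 20 kegs
Total cost = 270.
Brewery2 ships 40 of its 80, leaving 40.

40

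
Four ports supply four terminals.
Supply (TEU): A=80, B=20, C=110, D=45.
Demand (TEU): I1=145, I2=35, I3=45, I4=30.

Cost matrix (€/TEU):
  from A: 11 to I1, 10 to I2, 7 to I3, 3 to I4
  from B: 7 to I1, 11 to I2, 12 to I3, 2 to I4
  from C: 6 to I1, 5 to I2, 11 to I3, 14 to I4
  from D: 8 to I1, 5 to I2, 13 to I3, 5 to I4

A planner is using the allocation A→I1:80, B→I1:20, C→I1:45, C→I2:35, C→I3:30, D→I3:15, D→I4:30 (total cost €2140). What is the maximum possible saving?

Current plan cost = 80·11 + 20·7 + 45·6 + 35·5 + 30·11 + 15·13 + 30·5 = €2140.
Optimal plan:
  A→I1: 5 × €11 = €55
  A→I3: 45 × €7 = €315
  A→I4: 30 × €3 = €90
  B→I1: 20 × €7 = €140
  C→I1: 110 × €6 = €660
  D→I1: 10 × €8 = €80
  D→I2: 35 × €5 = €175
Optimal cost = €1515.
Saving = 2140 − 1515 = €625.

625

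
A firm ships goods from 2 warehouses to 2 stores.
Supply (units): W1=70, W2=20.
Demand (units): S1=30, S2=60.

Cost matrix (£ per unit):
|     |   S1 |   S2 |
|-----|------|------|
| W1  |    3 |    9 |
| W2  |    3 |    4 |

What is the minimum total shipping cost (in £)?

530

Optimal allocation:
  W1→S1: 30 × £3 = £90
  W1→S2: 40 × £9 = £360
  W2→S2: 20 × £4 = £80
Total = 90 + 360 + 80 = £530.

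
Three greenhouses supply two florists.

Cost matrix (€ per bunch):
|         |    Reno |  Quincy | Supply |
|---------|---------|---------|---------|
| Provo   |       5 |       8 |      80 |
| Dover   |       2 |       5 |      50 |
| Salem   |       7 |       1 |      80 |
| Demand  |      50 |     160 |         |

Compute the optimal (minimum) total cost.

820

An optimal shipping plan:
  Provo->Reno: 50 × €5 = €250
  Provo->Quincy: 30 × €8 = €240
  Dover->Quincy: 50 × €5 = €250
  Salem->Quincy: 80 × €1 = €80
Total = 250 + 240 + 250 + 80 = €820.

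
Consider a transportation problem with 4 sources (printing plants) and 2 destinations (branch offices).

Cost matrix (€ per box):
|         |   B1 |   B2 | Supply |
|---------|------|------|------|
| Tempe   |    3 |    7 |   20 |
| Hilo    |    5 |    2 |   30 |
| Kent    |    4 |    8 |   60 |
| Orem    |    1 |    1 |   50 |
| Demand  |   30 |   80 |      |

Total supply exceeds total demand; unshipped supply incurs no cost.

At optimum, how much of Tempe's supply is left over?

An optimal plan:
  Tempe to B1: 20 × €3 = €60
  Hilo to B2: 30 × €2 = €60
  Kent to B1: 10 × €4 = €40
  Orem to B2: 50 × €1 = €50
Total cost = €210.
Tempe ships 20 of its 20, leaving 0.

0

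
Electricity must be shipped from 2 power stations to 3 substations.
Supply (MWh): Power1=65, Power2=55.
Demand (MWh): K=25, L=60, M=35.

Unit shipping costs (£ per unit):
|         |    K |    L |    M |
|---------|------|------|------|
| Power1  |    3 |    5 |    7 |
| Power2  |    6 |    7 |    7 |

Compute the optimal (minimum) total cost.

660

Optimal allocation:
  Power1 to K: 25 MWh
  Power1 to L: 40 MWh
  Power2 to L: 20 MWh
  Power2 to M: 35 MWh
Total cost = £660.
(Supply check: Power1 ships 65; Power2 ships 55.)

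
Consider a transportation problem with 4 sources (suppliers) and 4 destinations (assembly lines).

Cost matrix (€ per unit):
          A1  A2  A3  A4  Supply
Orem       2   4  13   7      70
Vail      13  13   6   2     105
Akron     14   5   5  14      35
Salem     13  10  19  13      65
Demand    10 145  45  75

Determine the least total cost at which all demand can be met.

1415

One minimum-cost allocation:
  Orem–A1: 10 × €2 = €20
  Orem–A2: 60 × €4 = €240
  Vail–A3: 30 × €6 = €180
  Vail–A4: 75 × €2 = €150
  Akron–A2: 20 × €5 = €100
  Akron–A3: 15 × €5 = €75
  Salem–A2: 65 × €10 = €650
Total = 20 + 240 + 180 + 150 + 100 + 75 + 650 = €1415.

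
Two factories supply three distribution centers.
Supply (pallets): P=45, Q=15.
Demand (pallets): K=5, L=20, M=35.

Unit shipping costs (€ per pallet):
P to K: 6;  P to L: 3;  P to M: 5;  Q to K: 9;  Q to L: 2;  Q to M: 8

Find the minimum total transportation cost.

A cheapest plan:
  P->K: 5 × €6 = €30
  P->L: 5 × €3 = €15
  P->M: 35 × €5 = €175
  Q->L: 15 × €2 = €30
Total = 30 + 15 + 175 + 30 = €250.

250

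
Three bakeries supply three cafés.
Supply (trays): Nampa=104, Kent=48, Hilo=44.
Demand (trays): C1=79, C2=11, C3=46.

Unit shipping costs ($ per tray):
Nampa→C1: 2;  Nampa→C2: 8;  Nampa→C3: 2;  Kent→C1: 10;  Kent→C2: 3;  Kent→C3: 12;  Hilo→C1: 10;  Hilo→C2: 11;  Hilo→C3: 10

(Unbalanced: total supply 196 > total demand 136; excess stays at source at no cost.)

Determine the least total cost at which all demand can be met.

Optimal allocation:
  Nampa to C1: 58 × $2 = $116
  Nampa to C3: 46 × $2 = $92
  Kent to C1: 21 × $10 = $210
  Kent to C2: 11 × $3 = $33
Total = 116 + 92 + 210 + 33 = $451.

451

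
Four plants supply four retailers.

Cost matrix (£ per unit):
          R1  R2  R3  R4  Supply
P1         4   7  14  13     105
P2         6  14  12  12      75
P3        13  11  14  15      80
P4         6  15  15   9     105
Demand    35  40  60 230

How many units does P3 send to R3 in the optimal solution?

Solving gives:
  P1–R1: 35 × £4 = £140
  P1–R2: 40 × £7 = £280
  P1–R4: 30 × £13 = £390
  P2–R4: 75 × £12 = £900
  P3–R3: 60 × £14 = £840
  P3–R4: 20 × £15 = £300
  P4–R4: 105 × £9 = £945
Total cost = £3795.
So P3→R3 carries 60 units.

60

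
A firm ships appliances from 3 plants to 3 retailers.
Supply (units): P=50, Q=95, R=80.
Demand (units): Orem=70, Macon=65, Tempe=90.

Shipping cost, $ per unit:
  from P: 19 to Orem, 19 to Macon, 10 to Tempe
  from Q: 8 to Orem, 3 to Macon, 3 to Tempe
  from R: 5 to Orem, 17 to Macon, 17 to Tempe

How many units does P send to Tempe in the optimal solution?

Optimal shipments:
  P->Tempe: 50 × $10 = $500
  Q->Macon: 55 × $3 = $165
  Q->Tempe: 40 × $3 = $120
  R->Orem: 70 × $5 = $350
  R->Macon: 10 × $17 = $170
Total cost = $1305.
So P→Tempe carries 50 units.

50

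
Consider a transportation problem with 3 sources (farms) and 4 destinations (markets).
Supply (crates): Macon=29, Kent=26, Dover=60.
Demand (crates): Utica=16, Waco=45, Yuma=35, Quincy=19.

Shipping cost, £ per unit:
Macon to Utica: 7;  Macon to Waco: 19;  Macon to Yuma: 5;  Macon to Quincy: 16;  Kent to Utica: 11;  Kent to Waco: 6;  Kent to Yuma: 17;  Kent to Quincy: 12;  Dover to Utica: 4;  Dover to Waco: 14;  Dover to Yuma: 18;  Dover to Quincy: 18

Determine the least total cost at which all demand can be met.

1081

One minimum-cost allocation:
  Macon–Yuma: 29 × £5 = £145
  Kent–Waco: 26 × £6 = £156
  Dover–Utica: 16 × £4 = £64
  Dover–Waco: 19 × £14 = £266
  Dover–Yuma: 6 × £18 = £108
  Dover–Quincy: 19 × £18 = £342
Total = 145 + 156 + 64 + 266 + 108 + 342 = £1081.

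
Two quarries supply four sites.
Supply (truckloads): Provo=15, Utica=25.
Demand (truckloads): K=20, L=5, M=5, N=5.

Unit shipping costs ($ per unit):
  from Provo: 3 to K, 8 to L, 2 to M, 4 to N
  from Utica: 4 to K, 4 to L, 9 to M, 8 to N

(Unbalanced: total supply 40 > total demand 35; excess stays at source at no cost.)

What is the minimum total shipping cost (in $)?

125

Optimal allocation:
  Provo→K: 5 truckloads
  Provo→M: 5 truckloads
  Provo→N: 5 truckloads
  Utica→K: 15 truckloads
  Utica→L: 5 truckloads
Total cost = $125.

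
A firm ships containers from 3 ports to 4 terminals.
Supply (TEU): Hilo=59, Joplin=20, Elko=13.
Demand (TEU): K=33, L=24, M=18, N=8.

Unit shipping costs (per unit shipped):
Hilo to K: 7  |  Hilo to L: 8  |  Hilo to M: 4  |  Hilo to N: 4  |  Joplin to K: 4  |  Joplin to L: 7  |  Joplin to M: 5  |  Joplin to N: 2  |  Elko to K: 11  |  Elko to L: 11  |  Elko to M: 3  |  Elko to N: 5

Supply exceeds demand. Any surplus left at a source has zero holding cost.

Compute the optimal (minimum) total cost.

454

A cheapest plan:
  Hilo->K: 13 × 7 = 91
  Hilo->L: 24 × 8 = 192
  Hilo->M: 5 × 4 = 20
  Hilo->N: 8 × 4 = 32
  Joplin->K: 20 × 4 = 80
  Elko->M: 13 × 3 = 39
Total = 91 + 192 + 20 + 32 + 80 + 39 = 454.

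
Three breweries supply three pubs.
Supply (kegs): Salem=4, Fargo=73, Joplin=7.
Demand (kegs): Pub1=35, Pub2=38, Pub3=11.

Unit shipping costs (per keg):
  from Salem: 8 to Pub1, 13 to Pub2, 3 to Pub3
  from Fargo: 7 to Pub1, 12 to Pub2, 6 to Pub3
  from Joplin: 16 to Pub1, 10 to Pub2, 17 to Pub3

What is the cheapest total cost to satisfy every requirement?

741

An optimal shipping plan:
  Salem to Pub3: 4 kegs
  Fargo to Pub1: 35 kegs
  Fargo to Pub2: 31 kegs
  Fargo to Pub3: 7 kegs
  Joplin to Pub2: 7 kegs
Total cost = 741.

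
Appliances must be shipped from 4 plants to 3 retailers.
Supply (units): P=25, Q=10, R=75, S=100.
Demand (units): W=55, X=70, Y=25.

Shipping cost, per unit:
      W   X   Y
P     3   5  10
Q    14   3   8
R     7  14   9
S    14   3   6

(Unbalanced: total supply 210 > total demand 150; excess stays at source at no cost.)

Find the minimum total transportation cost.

A cheapest plan:
  P–W: 25 × 3 = 75
  R–W: 30 × 7 = 210
  S–X: 70 × 3 = 210
  S–Y: 25 × 6 = 150
Total = 75 + 210 + 210 + 150 = 645.
(Supply check: P ships 25; Q ships 0; R ships 30; S ships 95.)

645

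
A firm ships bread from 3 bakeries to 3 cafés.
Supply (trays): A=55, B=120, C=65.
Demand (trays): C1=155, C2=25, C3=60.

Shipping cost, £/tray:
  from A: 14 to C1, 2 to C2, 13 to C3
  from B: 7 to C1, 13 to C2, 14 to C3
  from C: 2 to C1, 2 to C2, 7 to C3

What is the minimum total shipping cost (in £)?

1560

An optimal shipping plan:
  A->C2: 25 trays
  A->C3: 30 trays
  B->C1: 120 trays
  C->C1: 35 trays
  C->C3: 30 trays
Total cost = £1560.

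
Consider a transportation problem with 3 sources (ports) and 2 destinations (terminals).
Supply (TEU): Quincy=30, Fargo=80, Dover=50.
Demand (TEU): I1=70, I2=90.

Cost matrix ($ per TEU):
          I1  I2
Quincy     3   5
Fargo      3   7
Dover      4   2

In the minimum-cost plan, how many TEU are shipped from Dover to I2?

50

Solving gives:
  Quincy->I2: 30 × $5 = $150
  Fargo->I1: 70 × $3 = $210
  Fargo->I2: 10 × $7 = $70
  Dover->I2: 50 × $2 = $100
Total cost = $530.
So Dover→I2 carries 50 TEU.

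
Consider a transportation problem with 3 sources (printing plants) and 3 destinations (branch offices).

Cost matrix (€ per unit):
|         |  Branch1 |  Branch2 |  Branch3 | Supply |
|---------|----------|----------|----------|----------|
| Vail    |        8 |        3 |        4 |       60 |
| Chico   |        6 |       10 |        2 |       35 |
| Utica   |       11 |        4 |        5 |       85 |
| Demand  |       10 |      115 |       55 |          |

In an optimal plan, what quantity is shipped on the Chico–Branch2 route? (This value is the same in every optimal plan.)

Optimal shipments:
  Vail→Branch2: 30 boxes
  Vail→Branch3: 30 boxes
  Chico→Branch1: 10 boxes
  Chico→Branch3: 25 boxes
  Utica→Branch2: 85 boxes
Total cost = €660.
The route Chico→Branch2 is not used.

0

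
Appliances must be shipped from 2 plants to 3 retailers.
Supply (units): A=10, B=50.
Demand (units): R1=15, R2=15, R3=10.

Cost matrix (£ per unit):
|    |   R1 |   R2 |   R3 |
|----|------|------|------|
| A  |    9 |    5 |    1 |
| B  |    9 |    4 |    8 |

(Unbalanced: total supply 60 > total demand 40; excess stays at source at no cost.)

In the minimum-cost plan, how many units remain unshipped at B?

20

Minimum-cost shipments:
  A→R3: 10 × £1 = £10
  B→R1: 15 × £9 = £135
  B→R2: 15 × £4 = £60
Total cost = £205.
B ships 30 of its 50, leaving 20.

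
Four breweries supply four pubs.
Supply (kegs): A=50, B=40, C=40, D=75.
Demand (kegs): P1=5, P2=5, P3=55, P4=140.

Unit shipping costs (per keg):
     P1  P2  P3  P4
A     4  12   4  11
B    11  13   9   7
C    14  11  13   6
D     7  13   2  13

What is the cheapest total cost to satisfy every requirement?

1405

One minimum-cost allocation:
  A→P1: 5 kegs
  A→P4: 45 kegs
  B→P4: 40 kegs
  C→P4: 40 kegs
  D→P2: 5 kegs
  D→P3: 55 kegs
  D→P4: 15 kegs
Total cost = 1405.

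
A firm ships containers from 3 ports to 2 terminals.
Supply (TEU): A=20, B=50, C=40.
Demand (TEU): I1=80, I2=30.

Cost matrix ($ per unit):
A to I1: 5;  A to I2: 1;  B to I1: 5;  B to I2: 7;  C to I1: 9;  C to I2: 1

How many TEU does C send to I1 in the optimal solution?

10

The minimum-cost plan:
  A to I1: 20 × $5 = $100
  B to I1: 50 × $5 = $250
  C to I1: 10 × $9 = $90
  C to I2: 30 × $1 = $30
Total cost = $470.
So C→I1 carries 10 TEU.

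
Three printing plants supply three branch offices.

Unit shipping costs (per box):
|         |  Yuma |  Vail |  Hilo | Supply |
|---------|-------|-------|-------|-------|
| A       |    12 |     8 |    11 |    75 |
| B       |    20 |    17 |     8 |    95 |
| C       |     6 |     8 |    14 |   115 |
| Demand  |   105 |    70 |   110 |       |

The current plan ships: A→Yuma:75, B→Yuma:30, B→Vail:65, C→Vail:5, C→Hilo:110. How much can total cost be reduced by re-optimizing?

Current plan cost = 75·12 + 30·20 + 65·17 + 5·8 + 110·14 = 4185.
Optimal plan:
  A to Vail: 60 × 8 = 480
  A to Hilo: 15 × 11 = 165
  B to Hilo: 95 × 8 = 760
  C to Yuma: 105 × 6 = 630
  C to Vail: 10 × 8 = 80
Optimal cost = 2115.
Saving = 4185 − 2115 = 2070.

2070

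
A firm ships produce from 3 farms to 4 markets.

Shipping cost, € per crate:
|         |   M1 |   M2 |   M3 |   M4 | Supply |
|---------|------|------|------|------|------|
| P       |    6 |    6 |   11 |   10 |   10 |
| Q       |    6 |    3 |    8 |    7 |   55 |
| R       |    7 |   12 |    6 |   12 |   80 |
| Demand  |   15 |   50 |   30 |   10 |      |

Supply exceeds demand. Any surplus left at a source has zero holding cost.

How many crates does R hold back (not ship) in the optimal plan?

40

An optimal plan:
  P→M1: 5 crates
  P→M4: 5 crates
  Q→M2: 50 crates
  Q→M4: 5 crates
  R→M1: 10 crates
  R→M3: 30 crates
Total cost = €515.
R ships 40 of its 80, leaving 40.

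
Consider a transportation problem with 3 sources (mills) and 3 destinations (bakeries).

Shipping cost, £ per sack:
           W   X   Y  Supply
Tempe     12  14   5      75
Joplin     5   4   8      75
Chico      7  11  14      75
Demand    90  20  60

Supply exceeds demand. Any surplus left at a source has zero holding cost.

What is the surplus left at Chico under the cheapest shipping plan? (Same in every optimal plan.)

Minimum-cost shipments:
  Tempe–Y: 60 × £5 = £300
  Joplin–W: 55 × £5 = £275
  Joplin–X: 20 × £4 = £80
  Chico–W: 35 × £7 = £245
Total cost = £900.
Chico ships 35 of its 75, leaving 40.

40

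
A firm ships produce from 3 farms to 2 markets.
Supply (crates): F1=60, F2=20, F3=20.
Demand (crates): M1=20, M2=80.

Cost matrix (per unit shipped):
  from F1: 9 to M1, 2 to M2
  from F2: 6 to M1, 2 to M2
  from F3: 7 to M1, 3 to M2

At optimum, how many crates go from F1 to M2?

Solving gives:
  F1 to M2: 60 crates
  F2 to M1: 20 crates
  F3 to M2: 20 crates
Total cost = 300.
So F1→M2 carries 60 crates.

60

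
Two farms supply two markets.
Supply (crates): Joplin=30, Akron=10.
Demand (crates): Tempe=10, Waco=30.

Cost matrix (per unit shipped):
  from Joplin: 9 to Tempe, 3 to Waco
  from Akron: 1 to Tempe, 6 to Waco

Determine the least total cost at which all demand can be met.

An optimal shipping plan:
  Joplin to Waco: 30 crates
  Akron to Tempe: 10 crates
Total cost = 100.

100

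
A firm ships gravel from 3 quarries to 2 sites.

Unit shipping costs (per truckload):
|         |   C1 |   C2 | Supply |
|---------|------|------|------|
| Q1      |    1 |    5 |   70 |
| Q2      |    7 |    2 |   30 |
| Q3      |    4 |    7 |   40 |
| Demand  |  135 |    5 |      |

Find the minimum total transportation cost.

A cheapest plan:
  Q1 to C1: 70 × 1 = 70
  Q2 to C1: 25 × 7 = 175
  Q2 to C2: 5 × 2 = 10
  Q3 to C1: 40 × 4 = 160
Total = 70 + 175 + 10 + 160 = 415.

415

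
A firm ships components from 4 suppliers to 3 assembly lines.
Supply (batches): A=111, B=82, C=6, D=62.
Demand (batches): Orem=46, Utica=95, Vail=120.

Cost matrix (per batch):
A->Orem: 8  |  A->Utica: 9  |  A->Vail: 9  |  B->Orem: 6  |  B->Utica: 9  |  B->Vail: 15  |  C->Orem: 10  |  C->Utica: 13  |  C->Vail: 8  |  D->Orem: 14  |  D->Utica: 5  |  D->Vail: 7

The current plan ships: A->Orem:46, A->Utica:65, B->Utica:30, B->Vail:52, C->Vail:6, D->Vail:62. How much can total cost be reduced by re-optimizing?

522

Current plan cost = 46·8 + 65·9 + 30·9 + 52·15 + 6·8 + 62·7 = 2485.
Optimal plan:
  A->Vail: 111 × 9 = 999
  B->Orem: 46 × 6 = 276
  B->Utica: 36 × 9 = 324
  C->Vail: 6 × 8 = 48
  D->Utica: 59 × 5 = 295
  D->Vail: 3 × 7 = 21
Optimal cost = 1963.
Saving = 2485 − 1963 = 522.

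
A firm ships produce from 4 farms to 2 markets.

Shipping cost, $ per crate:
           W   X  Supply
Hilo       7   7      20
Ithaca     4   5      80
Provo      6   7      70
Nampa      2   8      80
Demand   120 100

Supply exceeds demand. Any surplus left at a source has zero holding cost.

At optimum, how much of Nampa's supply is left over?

Minimum-cost shipments:
  Hilo to X: 20 × $7 = $140
  Ithaca to X: 80 × $5 = $400
  Provo to W: 40 × $6 = $240
  Nampa to W: 80 × $2 = $160
Total cost = $940.
Nampa ships 80 of its 80, leaving 0.

0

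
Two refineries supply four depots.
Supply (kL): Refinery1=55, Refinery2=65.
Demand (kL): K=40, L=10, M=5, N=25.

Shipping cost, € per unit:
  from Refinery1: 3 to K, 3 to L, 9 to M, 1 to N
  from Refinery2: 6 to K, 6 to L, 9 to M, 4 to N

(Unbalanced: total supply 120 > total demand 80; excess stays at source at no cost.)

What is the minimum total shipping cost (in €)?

An optimal shipping plan:
  Refinery1–K: 40 kL
  Refinery1–L: 10 kL
  Refinery1–N: 5 kL
  Refinery2–M: 5 kL
  Refinery2–N: 20 kL
Total cost = €280.

280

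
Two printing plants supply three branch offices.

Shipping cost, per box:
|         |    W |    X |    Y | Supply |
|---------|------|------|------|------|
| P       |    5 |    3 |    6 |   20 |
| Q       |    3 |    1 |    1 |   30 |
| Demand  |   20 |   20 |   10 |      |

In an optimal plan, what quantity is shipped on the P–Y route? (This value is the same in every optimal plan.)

0

The minimum-cost plan:
  P→W: 20 × 5 = 100
  Q→X: 20 × 1 = 20
  Q→Y: 10 × 1 = 10
Total cost = 130.
The route P→Y is not used.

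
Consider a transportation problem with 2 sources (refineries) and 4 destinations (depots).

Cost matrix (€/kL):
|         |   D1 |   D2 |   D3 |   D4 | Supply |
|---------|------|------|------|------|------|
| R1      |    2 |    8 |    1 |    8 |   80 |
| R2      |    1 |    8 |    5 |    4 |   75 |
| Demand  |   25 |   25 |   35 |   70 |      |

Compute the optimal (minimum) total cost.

An optimal shipping plan:
  R1–D1: 20 × €2 = €40
  R1–D2: 25 × €8 = €200
  R1–D3: 35 × €1 = €35
  R2–D1: 5 × €1 = €5
  R2–D4: 70 × €4 = €280
Total = 40 + 200 + 35 + 5 + 280 = €560.

560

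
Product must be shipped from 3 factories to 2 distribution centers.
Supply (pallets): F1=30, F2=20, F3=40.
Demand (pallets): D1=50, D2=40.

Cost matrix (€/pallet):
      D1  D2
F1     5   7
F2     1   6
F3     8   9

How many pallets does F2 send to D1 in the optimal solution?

20

Solving gives:
  F1 to D1: 30 × €5 = €150
  F2 to D1: 20 × €1 = €20
  F3 to D2: 40 × €9 = €360
Total cost = €530.
So F2→D1 carries 20 pallets.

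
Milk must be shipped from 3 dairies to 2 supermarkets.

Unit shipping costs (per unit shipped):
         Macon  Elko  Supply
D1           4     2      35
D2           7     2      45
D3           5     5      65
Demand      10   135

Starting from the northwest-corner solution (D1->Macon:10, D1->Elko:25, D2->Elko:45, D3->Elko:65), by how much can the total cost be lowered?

Current plan cost = 10·4 + 25·2 + 45·2 + 65·5 = 505.
Optimal plan:
  D1→Elko: 35 × 2 = 70
  D2→Elko: 45 × 2 = 90
  D3→Macon: 10 × 5 = 50
  D3→Elko: 55 × 5 = 275
Optimal cost = 485.
Saving = 505 − 485 = 20.

20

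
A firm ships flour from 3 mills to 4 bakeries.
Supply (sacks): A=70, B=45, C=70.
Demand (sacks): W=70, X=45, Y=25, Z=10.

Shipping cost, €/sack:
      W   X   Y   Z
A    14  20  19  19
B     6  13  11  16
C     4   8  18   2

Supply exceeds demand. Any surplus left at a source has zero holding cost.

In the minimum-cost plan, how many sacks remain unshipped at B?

Minimum-cost shipments:
  A–W: 10 sacks
  A–Y: 25 sacks
  B–W: 45 sacks
  C–W: 15 sacks
  C–X: 45 sacks
  C–Z: 10 sacks
Total cost = €1325.
B ships 45 of its 45, leaving 0.

0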